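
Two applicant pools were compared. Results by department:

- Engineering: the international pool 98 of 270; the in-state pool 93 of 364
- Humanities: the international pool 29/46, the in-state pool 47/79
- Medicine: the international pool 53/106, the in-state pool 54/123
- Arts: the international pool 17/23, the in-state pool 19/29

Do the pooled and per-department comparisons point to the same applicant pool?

Yes

Engineering: the international pool 98/270 = 36.3%, the in-state pool 93/364 = 25.5% → the international pool
Humanities: the international pool 29/46 = 63.0%, the in-state pool 47/79 = 59.5% → the international pool
Medicine: the international pool 53/106 = 50.0%, the in-state pool 54/123 = 43.9% → the international pool
Arts: the international pool 17/23 = 73.9%, the in-state pool 19/29 = 65.5% → the international pool
Overall: the international pool 197/445 = 44.3%, the in-state pool 213/595 = 35.8% → the international pool
The international pool wins overall and in every department group — no reversal.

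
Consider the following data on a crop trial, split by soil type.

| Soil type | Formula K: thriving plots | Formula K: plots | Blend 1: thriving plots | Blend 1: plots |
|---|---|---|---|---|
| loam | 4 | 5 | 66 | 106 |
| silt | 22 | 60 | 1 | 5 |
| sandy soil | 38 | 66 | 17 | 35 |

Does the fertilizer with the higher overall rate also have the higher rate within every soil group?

No

Loam: Formula K 4/5 = 80.0%, Blend 1 66/106 = 62.3% → Formula K
Silt: Formula K 22/60 = 36.7%, Blend 1 1/5 = 20.0% → Formula K
Sandy soil: Formula K 38/66 = 57.6%, Blend 1 17/35 = 48.6% → Formula K
Overall: Formula K 64/131 = 48.9%, Blend 1 84/146 = 57.5% → Blend 1
Formula K wins each soil group but Blend 1 wins overall — the comparison reverses. Formula K's plots skew toward silt, which has a lower base rate.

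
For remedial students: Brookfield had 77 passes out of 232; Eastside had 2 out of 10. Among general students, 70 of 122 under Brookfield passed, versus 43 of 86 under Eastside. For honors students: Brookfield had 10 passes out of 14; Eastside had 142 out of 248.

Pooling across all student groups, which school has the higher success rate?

Eastside

Remedial: Brookfield 77/232 = 33.2%, Eastside 2/10 = 20.0% → Brookfield
General: Brookfield 70/122 = 57.4%, Eastside 43/86 = 50.0% → Brookfield
Honors: Brookfield 10/14 = 71.4%, Eastside 142/248 = 57.3% → Brookfield
Overall: Brookfield 157/368 = 42.7%, Eastside 187/344 = 54.4% → Eastside
(Brookfield wins every student group but Eastside wins overall — Brookfield's students skew toward the low-rate remedial group.)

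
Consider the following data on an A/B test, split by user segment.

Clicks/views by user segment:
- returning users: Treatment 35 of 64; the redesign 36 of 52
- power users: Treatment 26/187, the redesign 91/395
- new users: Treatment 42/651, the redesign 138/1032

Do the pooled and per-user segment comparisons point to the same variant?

Yes

Returning users: Treatment 35/64 = 54.7%, the redesign 36/52 = 69.2% → the redesign
Power users: Treatment 26/187 = 13.9%, the redesign 91/395 = 23.0% → the redesign
New users: Treatment 42/651 = 6.5%, the redesign 138/1032 = 13.4% → the redesign
Overall: Treatment 103/902 = 11.4%, the redesign 265/1479 = 17.9% → the redesign
The redesign wins overall and in every user group — no reversal.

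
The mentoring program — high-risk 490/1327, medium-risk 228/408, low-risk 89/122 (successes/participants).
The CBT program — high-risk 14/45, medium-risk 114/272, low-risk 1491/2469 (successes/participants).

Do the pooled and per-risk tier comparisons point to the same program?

No

High-risk: the mentoring program 490/1327 = 36.9%, the CBT program 14/45 = 31.1% → the mentoring program
Medium-risk: the mentoring program 228/408 = 55.9%, the CBT program 114/272 = 41.9% → the mentoring program
Low-risk: the mentoring program 89/122 = 73.0%, the CBT program 1491/2469 = 60.4% → the mentoring program
Overall: the mentoring program 807/1857 = 43.5%, the CBT program 1619/2786 = 58.1% → the CBT program
The mentoring program wins each risk group but the CBT program wins overall — the comparison reverses. The mentoring program's participants skew toward high-risk, which has a lower base rate.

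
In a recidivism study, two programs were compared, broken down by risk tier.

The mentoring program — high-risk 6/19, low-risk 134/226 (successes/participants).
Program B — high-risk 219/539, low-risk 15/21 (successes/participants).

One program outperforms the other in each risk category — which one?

High-risk: the mentoring program 6/19 = 31.6%, Program B 219/539 = 40.6% → Program B
Low-risk: the mentoring program 134/226 = 59.3%, Program B 15/21 = 71.4% → Program B
Program B has the higher rate in both groups.

Program B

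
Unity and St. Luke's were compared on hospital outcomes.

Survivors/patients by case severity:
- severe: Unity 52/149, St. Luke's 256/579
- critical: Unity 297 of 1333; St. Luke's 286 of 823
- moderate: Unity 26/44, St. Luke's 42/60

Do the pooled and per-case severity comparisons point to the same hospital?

Severe: Unity 52/149 = 34.9%, St. Luke's 256/579 = 44.2% → St. Luke's
Critical: Unity 297/1333 = 22.3%, St. Luke's 286/823 = 34.8% → St. Luke's
Moderate: Unity 26/44 = 59.1%, St. Luke's 42/60 = 70.0% → St. Luke's
Overall: Unity 375/1526 = 24.6%, St. Luke's 584/1462 = 39.9% → St. Luke's
St. Luke's wins overall and in every case group — no reversal.

Yes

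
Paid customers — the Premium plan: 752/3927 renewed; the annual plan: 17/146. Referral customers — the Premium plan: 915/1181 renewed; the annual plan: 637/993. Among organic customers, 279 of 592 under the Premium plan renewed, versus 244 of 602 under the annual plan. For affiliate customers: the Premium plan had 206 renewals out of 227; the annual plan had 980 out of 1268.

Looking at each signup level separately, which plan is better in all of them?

the Premium plan

Paid: the Premium plan 752/3927 = 19.1%, the annual plan 17/146 = 11.6% → the Premium plan
Referral: the Premium plan 915/1181 = 77.5%, the annual plan 637/993 = 64.1% → the Premium plan
Organic: the Premium plan 279/592 = 47.1%, the annual plan 244/602 = 40.5% → the Premium plan
Affiliate: the Premium plan 206/227 = 90.7%, the annual plan 980/1268 = 77.3% → the Premium plan
The Premium plan has the higher rate in all 4 groups.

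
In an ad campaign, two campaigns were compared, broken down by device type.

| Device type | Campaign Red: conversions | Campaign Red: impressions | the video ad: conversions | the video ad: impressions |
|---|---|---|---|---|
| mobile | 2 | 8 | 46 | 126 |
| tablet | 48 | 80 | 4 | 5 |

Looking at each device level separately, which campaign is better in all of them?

Mobile: Campaign Red 2/8 = 25.0%, the video ad 46/126 = 36.5% → the video ad
Tablet: Campaign Red 48/80 = 60.0%, the video ad 4/5 = 80.0% → the video ad
The video ad has the higher rate in both groups.

the video ad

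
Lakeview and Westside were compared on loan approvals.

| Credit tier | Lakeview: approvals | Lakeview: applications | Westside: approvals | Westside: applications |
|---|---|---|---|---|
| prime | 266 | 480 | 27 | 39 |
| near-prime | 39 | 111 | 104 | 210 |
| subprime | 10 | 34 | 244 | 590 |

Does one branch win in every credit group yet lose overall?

Prime: Lakeview 266/480 = 55.4%, Westside 27/39 = 69.2% → Westside
Near-prime: Lakeview 39/111 = 35.1%, Westside 104/210 = 49.5% → Westside
Subprime: Lakeview 10/34 = 29.4%, Westside 244/590 = 41.4% → Westside
Overall: Lakeview 315/625 = 50.4%, Westside 375/839 = 44.7% → Lakeview
Westside wins each credit group but Lakeview wins overall — the comparison reverses. Westside's applications skew toward subprime, which has a lower base rate.

Yes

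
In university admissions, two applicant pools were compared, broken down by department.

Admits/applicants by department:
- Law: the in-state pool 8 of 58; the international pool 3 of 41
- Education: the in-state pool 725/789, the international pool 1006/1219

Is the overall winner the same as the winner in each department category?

Yes

Law: the in-state pool 8/58 = 13.8%, the international pool 3/41 = 7.3% → the in-state pool
Education: the in-state pool 725/789 = 91.9%, the international pool 1006/1219 = 82.5% → the in-state pool
Overall: the in-state pool 733/847 = 86.5%, the international pool 1009/1260 = 80.1% → the in-state pool
The in-state pool wins overall and in every department group — no reversal.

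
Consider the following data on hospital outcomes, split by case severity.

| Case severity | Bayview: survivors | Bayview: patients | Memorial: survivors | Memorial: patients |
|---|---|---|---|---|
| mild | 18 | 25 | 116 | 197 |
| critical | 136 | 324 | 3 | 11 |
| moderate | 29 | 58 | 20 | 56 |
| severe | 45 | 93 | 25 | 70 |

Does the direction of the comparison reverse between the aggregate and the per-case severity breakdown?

Yes

Mild: Bayview 18/25 = 72.0%, Memorial 116/197 = 58.9% → Bayview
Critical: Bayview 136/324 = 42.0%, Memorial 3/11 = 27.3% → Bayview
Moderate: Bayview 29/58 = 50.0%, Memorial 20/56 = 35.7% → Bayview
Severe: Bayview 45/93 = 48.4%, Memorial 25/70 = 35.7% → Bayview
Overall: Bayview 228/500 = 45.6%, Memorial 164/334 = 49.1% → Memorial
Bayview wins each case group but Memorial wins overall — the comparison reverses. Bayview's patients skew toward critical, which has a lower base rate.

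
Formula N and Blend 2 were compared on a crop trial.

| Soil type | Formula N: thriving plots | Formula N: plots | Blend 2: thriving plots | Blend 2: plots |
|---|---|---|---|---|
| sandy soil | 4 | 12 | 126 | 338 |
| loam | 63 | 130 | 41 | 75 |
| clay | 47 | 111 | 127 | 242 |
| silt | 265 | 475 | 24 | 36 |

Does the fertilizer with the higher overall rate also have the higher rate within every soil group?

Sandy soil: Formula N 4/12 = 33.3%, Blend 2 126/338 = 37.3% → Blend 2
Loam: Formula N 63/130 = 48.5%, Blend 2 41/75 = 54.7% → Blend 2
Clay: Formula N 47/111 = 42.3%, Blend 2 127/242 = 52.5% → Blend 2
Silt: Formula N 265/475 = 55.8%, Blend 2 24/36 = 66.7% → Blend 2
Overall: Formula N 379/728 = 52.1%, Blend 2 318/691 = 46.0% → Formula N
Blend 2 wins each soil group but Formula N wins overall — the comparison reverses. Blend 2's plots skew toward sandy soil, which has a lower base rate.

No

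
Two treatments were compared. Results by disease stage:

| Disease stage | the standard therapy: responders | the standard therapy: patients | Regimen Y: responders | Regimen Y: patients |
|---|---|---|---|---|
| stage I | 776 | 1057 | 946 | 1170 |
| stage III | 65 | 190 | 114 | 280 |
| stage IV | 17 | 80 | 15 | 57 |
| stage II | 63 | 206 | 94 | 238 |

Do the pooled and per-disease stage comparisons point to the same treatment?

Stage I: the standard therapy 776/1057 = 73.4%, Regimen Y 946/1170 = 80.9% → Regimen Y
Stage III: the standard therapy 65/190 = 34.2%, Regimen Y 114/280 = 40.7% → Regimen Y
Stage IV: the standard therapy 17/80 = 21.2%, Regimen Y 15/57 = 26.3% → Regimen Y
Stage II: the standard therapy 63/206 = 30.6%, Regimen Y 94/238 = 39.5% → Regimen Y
Overall: the standard therapy 921/1533 = 60.1%, Regimen Y 1169/1745 = 67.0% → Regimen Y
Regimen Y wins overall and in every disease group — no reversal.

Yes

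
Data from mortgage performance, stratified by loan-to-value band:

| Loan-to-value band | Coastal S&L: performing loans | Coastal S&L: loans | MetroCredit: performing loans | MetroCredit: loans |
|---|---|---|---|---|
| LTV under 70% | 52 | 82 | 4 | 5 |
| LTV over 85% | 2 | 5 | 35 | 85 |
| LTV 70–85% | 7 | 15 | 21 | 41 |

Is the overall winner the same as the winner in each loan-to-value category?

No

LTV under 70%: Coastal S&L 52/82 = 63.4%, MetroCredit 4/5 = 80.0% → MetroCredit
LTV over 85%: Coastal S&L 2/5 = 40.0%, MetroCredit 35/85 = 41.2% → MetroCredit
LTV 70–85%: Coastal S&L 7/15 = 46.7%, MetroCredit 21/41 = 51.2% → MetroCredit
Overall: Coastal S&L 61/102 = 59.8%, MetroCredit 60/131 = 45.8% → Coastal S&L
MetroCredit wins each loan-to-value group but Coastal S&L wins overall — the comparison reverses. MetroCredit's loans skew toward LTV over 85%, which has a lower base rate.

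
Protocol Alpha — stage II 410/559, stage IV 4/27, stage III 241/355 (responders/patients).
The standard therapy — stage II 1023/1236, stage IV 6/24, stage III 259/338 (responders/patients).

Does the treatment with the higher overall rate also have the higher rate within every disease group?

Stage II: Protocol Alpha 410/559 = 73.3%, the standard therapy 1023/1236 = 82.8% → the standard therapy
Stage IV: Protocol Alpha 4/27 = 14.8%, the standard therapy 6/24 = 25.0% → the standard therapy
Stage III: Protocol Alpha 241/355 = 67.9%, the standard therapy 259/338 = 76.6% → the standard therapy
Overall: Protocol Alpha 655/941 = 69.6%, the standard therapy 1288/1598 = 80.6% → the standard therapy
The standard therapy wins overall and in every disease group — no reversal.

Yes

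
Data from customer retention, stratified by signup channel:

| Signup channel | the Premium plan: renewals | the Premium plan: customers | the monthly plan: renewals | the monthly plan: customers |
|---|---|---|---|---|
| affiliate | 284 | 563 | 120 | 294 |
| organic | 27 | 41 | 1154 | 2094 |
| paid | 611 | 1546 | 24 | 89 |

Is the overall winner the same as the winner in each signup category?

No

Affiliate: the Premium plan 284/563 = 50.4%, the monthly plan 120/294 = 40.8% → the Premium plan
Organic: the Premium plan 27/41 = 65.9%, the monthly plan 1154/2094 = 55.1% → the Premium plan
Paid: the Premium plan 611/1546 = 39.5%, the monthly plan 24/89 = 27.0% → the Premium plan
Overall: the Premium plan 922/2150 = 42.9%, the monthly plan 1298/2477 = 52.4% → the monthly plan
The Premium plan wins each signup group but the monthly plan wins overall — the comparison reverses. The Premium plan's customers skew toward paid, which has a lower base rate.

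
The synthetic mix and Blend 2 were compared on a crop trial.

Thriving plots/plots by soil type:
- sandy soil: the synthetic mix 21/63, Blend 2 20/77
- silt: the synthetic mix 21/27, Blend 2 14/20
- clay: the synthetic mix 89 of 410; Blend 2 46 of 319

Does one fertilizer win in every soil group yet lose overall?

Sandy soil: the synthetic mix 21/63 = 33.3%, Blend 2 20/77 = 26.0% → the synthetic mix
Silt: the synthetic mix 21/27 = 77.8%, Blend 2 14/20 = 70.0% → the synthetic mix
Clay: the synthetic mix 89/410 = 21.7%, Blend 2 46/319 = 14.4% → the synthetic mix
Overall: the synthetic mix 131/500 = 26.2%, Blend 2 80/416 = 19.2% → the synthetic mix
The synthetic mix wins overall and in every soil group — no reversal.

No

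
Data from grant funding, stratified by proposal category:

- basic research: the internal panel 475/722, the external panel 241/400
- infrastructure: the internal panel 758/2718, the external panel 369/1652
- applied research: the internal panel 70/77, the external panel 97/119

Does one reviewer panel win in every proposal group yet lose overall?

Basic research: the internal panel 475/722 = 65.8%, the external panel 241/400 = 60.2% → the internal panel
Infrastructure: the internal panel 758/2718 = 27.9%, the external panel 369/1652 = 22.3% → the internal panel
Applied research: the internal panel 70/77 = 90.9%, the external panel 97/119 = 81.5% → the internal panel
Overall: the internal panel 1303/3517 = 37.0%, the external panel 707/2171 = 32.6% → the internal panel
The internal panel wins overall and in every proposal group — no reversal.

No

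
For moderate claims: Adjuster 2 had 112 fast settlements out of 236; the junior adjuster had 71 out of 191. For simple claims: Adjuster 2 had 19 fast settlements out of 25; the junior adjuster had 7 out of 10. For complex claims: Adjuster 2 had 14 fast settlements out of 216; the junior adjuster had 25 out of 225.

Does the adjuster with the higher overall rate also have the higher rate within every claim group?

Moderate: Adjuster 2 112/236 = 47.5%, the junior adjuster 71/191 = 37.2% → Adjuster 2
Simple: Adjuster 2 19/25 = 76.0%, the junior adjuster 7/10 = 70.0% → Adjuster 2
Complex: Adjuster 2 14/216 = 6.5%, the junior adjuster 25/225 = 11.1% → the junior adjuster
Overall: Adjuster 2 145/477 = 30.4%, the junior adjuster 103/426 = 24.2% → Adjuster 2
Neither sweeps: Adjuster 2 wins 2 of 3 groups, the junior adjuster wins 1. Adjuster 2 wins overall but not every group — no Simpson reversal.

No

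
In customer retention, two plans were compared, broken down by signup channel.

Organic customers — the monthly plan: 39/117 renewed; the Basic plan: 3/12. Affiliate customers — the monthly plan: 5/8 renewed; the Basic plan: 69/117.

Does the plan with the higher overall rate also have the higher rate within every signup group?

Organic: the monthly plan 39/117 = 33.3%, the Basic plan 3/12 = 25.0% → the monthly plan
Affiliate: the monthly plan 5/8 = 62.5%, the Basic plan 69/117 = 59.0% → the monthly plan
Overall: the monthly plan 44/125 = 35.2%, the Basic plan 72/129 = 55.8% → the Basic plan
The monthly plan wins each signup group but the Basic plan wins overall — the comparison reverses. The monthly plan's customers skew toward organic, which has a lower base rate.

No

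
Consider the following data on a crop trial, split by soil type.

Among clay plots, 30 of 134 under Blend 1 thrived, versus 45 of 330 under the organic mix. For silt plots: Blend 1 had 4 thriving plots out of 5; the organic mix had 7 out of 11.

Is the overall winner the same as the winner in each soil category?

Yes

Clay: Blend 1 30/134 = 22.4%, the organic mix 45/330 = 13.6% → Blend 1
Silt: Blend 1 4/5 = 80.0%, the organic mix 7/11 = 63.6% → Blend 1
Overall: Blend 1 34/139 = 24.5%, the organic mix 52/341 = 15.2% → Blend 1
Blend 1 wins overall and in every soil group — no reversal.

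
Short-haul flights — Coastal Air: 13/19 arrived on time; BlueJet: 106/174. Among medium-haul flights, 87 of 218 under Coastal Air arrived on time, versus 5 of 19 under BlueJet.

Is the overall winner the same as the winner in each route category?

Short-haul: Coastal Air 13/19 = 68.4%, BlueJet 106/174 = 60.9% → Coastal Air
Medium-haul: Coastal Air 87/218 = 39.9%, BlueJet 5/19 = 26.3% → Coastal Air
Overall: Coastal Air 100/237 = 42.2%, BlueJet 111/193 = 57.5% → BlueJet
Coastal Air wins each route group but BlueJet wins overall — the comparison reverses. Coastal Air's flights skew toward medium-haul, which has a lower base rate.

No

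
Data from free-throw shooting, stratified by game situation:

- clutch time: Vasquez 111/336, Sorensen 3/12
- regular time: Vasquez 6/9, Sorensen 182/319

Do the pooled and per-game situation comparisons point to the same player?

No

Clutch time: Vasquez 111/336 = 33.0%, Sorensen 3/12 = 25.0% → Vasquez
Regular time: Vasquez 6/9 = 66.7%, Sorensen 182/319 = 57.1% → Vasquez
Overall: Vasquez 117/345 = 33.9%, Sorensen 185/331 = 55.9% → Sorensen
Vasquez wins each game group but Sorensen wins overall — the comparison reverses. Vasquez's attempts skew toward clutch time, which has a lower base rate.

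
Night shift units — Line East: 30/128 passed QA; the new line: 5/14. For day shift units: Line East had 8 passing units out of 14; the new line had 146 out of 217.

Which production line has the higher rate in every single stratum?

the new line

Night shift: Line East 30/128 = 23.4%, the new line 5/14 = 35.7% → the new line
Day shift: Line East 8/14 = 57.1%, the new line 146/217 = 67.3% → the new line
The new line has the higher rate in both groups.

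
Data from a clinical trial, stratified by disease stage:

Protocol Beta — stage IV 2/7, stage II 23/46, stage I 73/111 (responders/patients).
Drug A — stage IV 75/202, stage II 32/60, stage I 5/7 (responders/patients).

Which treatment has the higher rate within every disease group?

Stage IV: Protocol Beta 2/7 = 28.6%, Drug A 75/202 = 37.1% → Drug A
Stage II: Protocol Beta 23/46 = 50.0%, Drug A 32/60 = 53.3% → Drug A
Stage I: Protocol Beta 73/111 = 65.8%, Drug A 5/7 = 71.4% → Drug A
Drug A has the higher rate in all 3 groups.

Drug A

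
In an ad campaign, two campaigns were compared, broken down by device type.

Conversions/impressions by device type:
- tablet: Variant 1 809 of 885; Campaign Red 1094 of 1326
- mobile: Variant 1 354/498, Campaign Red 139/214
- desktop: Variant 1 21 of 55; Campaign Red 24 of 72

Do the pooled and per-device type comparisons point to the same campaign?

Tablet: Variant 1 809/885 = 91.4%, Campaign Red 1094/1326 = 82.5% → Variant 1
Mobile: Variant 1 354/498 = 71.1%, Campaign Red 139/214 = 65.0% → Variant 1
Desktop: Variant 1 21/55 = 38.2%, Campaign Red 24/72 = 33.3% → Variant 1
Overall: Variant 1 1184/1438 = 82.3%, Campaign Red 1257/1612 = 78.0% → Variant 1
Variant 1 wins overall and in every device group — no reversal.

Yes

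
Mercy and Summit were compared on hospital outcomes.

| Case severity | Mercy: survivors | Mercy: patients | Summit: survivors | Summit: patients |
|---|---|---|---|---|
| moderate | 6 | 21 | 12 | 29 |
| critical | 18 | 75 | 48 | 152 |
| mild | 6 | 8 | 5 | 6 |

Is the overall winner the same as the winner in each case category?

Moderate: Mercy 6/21 = 28.6%, Summit 12/29 = 41.4% → Summit
Critical: Mercy 18/75 = 24.0%, Summit 48/152 = 31.6% → Summit
Mild: Mercy 6/8 = 75.0%, Summit 5/6 = 83.3% → Summit
Overall: Mercy 30/104 = 28.8%, Summit 65/187 = 34.8% → Summit
Summit wins overall and in every case group — no reversal.

Yes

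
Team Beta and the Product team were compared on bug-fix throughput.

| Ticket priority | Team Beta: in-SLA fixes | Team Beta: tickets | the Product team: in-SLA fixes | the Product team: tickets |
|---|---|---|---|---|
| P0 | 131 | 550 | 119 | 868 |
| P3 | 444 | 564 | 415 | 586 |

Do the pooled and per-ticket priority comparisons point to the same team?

Yes

P0: Team Beta 131/550 = 23.8%, the Product team 119/868 = 13.7% → Team Beta
P3: Team Beta 444/564 = 78.7%, the Product team 415/586 = 70.8% → Team Beta
Overall: Team Beta 575/1114 = 51.6%, the Product team 534/1454 = 36.7% → Team Beta
Team Beta wins overall and in every ticket group — no reversal.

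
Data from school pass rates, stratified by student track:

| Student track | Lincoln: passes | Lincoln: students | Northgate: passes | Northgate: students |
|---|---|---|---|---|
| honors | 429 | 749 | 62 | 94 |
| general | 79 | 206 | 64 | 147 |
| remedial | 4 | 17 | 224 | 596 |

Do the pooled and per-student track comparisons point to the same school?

Honors: Lincoln 429/749 = 57.3%, Northgate 62/94 = 66.0% → Northgate
General: Lincoln 79/206 = 38.3%, Northgate 64/147 = 43.5% → Northgate
Remedial: Lincoln 4/17 = 23.5%, Northgate 224/596 = 37.6% → Northgate
Overall: Lincoln 512/972 = 52.7%, Northgate 350/837 = 41.8% → Lincoln
Northgate wins each student group but Lincoln wins overall — the comparison reverses. Northgate's students skew toward remedial, which has a lower base rate.

No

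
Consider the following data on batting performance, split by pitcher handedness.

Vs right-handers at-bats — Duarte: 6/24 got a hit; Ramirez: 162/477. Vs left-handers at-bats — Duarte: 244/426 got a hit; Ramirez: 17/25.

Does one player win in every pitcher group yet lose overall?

Vs right-handers: Duarte 6/24 = 25.0%, Ramirez 162/477 = 34.0% → Ramirez
Vs left-handers: Duarte 244/426 = 57.3%, Ramirez 17/25 = 68.0% → Ramirez
Overall: Duarte 250/450 = 55.6%, Ramirez 179/502 = 35.7% → Duarte
Ramirez wins each pitcher group but Duarte wins overall — the comparison reverses. Ramirez's at-bats skew toward vs right-handers, which has a lower base rate.

Yes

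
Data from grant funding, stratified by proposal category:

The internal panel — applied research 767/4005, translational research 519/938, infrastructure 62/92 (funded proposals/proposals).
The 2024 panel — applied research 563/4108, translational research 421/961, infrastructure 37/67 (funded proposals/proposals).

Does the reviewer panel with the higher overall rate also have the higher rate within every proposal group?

Applied research: the internal panel 767/4005 = 19.2%, the 2024 panel 563/4108 = 13.7% → the internal panel
Translational research: the internal panel 519/938 = 55.3%, the 2024 panel 421/961 = 43.8% → the internal panel
Infrastructure: the internal panel 62/92 = 67.4%, the 2024 panel 37/67 = 55.2% → the internal panel
Overall: the internal panel 1348/5035 = 26.8%, the 2024 panel 1021/5136 = 19.9% → the internal panel
The internal panel wins overall and in every proposal group — no reversal.

Yes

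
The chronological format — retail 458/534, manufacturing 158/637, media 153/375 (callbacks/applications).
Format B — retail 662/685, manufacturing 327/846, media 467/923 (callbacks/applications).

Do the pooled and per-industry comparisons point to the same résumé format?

Retail: the chronological format 458/534 = 85.8%, Format B 662/685 = 96.6% → Format B
Manufacturing: the chronological format 158/637 = 24.8%, Format B 327/846 = 38.7% → Format B
Media: the chronological format 153/375 = 40.8%, Format B 467/923 = 50.6% → Format B
Overall: the chronological format 769/1546 = 49.7%, Format B 1456/2454 = 59.3% → Format B
Format B wins overall and in every industry group — no reversal.

Yes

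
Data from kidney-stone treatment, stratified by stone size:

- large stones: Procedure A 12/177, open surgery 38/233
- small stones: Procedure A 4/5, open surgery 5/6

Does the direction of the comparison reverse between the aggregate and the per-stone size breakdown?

Large stones: Procedure A 12/177 = 6.8%, open surgery 38/233 = 16.3% → open surgery
Small stones: Procedure A 4/5 = 80.0%, open surgery 5/6 = 83.3% → open surgery
Overall: Procedure A 16/182 = 8.8%, open surgery 43/239 = 18.0% → open surgery
Open surgery wins overall and in every stone group — no reversal.

No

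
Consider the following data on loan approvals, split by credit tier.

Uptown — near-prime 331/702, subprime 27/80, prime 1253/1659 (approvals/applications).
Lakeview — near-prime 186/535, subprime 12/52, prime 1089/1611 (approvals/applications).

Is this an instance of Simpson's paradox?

No

Near-prime: Uptown 331/702 = 47.2%, Lakeview 186/535 = 34.8% → Uptown
Subprime: Uptown 27/80 = 33.8%, Lakeview 12/52 = 23.1% → Uptown
Prime: Uptown 1253/1659 = 75.5%, Lakeview 1089/1611 = 67.6% → Uptown
Overall: Uptown 1611/2441 = 66.0%, Lakeview 1287/2198 = 58.6% → Uptown
Uptown wins overall and in every credit group — no reversal.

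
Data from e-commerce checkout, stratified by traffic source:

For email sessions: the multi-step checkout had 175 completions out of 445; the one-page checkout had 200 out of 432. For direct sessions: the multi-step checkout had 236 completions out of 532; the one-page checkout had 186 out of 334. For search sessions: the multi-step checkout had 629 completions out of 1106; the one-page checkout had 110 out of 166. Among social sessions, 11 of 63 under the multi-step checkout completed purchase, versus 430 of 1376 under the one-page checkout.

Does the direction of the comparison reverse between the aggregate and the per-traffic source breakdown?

Email: the multi-step checkout 175/445 = 39.3%, the one-page checkout 200/432 = 46.3% → the one-page checkout
Direct: the multi-step checkout 236/532 = 44.4%, the one-page checkout 186/334 = 55.7% → the one-page checkout
Search: the multi-step checkout 629/1106 = 56.9%, the one-page checkout 110/166 = 66.3% → the one-page checkout
Social: the multi-step checkout 11/63 = 17.5%, the one-page checkout 430/1376 = 31.2% → the one-page checkout
Overall: the multi-step checkout 1051/2146 = 49.0%, the one-page checkout 926/2308 = 40.1% → the multi-step checkout
The one-page checkout wins each traffic group but the multi-step checkout wins overall — the comparison reverses. The one-page checkout's sessions skew toward social, which has a lower base rate.

Yes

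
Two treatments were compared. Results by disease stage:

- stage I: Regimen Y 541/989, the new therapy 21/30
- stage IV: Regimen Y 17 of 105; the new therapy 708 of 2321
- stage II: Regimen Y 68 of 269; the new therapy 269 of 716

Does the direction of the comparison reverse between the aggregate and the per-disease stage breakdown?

Yes

Stage I: Regimen Y 541/989 = 54.7%, the new therapy 21/30 = 70.0% → the new therapy
Stage IV: Regimen Y 17/105 = 16.2%, the new therapy 708/2321 = 30.5% → the new therapy
Stage II: Regimen Y 68/269 = 25.3%, the new therapy 269/716 = 37.6% → the new therapy
Overall: Regimen Y 626/1363 = 45.9%, the new therapy 998/3067 = 32.5% → Regimen Y
The new therapy wins each disease group but Regimen Y wins overall — the comparison reverses. The new therapy's patients skew toward stage IV, which has a lower base rate.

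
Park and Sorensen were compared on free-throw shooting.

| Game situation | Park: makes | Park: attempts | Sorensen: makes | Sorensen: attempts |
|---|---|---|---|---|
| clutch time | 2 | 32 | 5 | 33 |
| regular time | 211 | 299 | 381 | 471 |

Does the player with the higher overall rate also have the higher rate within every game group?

Yes

Clutch time: Park 2/32 = 6.2%, Sorensen 5/33 = 15.2% → Sorensen
Regular time: Park 211/299 = 70.6%, Sorensen 381/471 = 80.9% → Sorensen
Overall: Park 213/331 = 64.4%, Sorensen 386/504 = 76.6% → Sorensen
Sorensen wins overall and in every game group — no reversal.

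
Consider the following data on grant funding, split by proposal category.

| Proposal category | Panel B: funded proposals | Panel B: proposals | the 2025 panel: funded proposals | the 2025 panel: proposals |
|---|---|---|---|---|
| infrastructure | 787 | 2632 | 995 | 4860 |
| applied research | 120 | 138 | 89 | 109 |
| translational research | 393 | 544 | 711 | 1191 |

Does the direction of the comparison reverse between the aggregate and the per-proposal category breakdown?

Infrastructure: Panel B 787/2632 = 29.9%, the 2025 panel 995/4860 = 20.5% → Panel B
Applied research: Panel B 120/138 = 87.0%, the 2025 panel 89/109 = 81.7% → Panel B
Translational research: Panel B 393/544 = 72.2%, the 2025 panel 711/1191 = 59.7% → Panel B
Overall: Panel B 1300/3314 = 39.2%, the 2025 panel 1795/6160 = 29.1% → Panel B
Panel B wins overall and in every proposal group — no reversal.

No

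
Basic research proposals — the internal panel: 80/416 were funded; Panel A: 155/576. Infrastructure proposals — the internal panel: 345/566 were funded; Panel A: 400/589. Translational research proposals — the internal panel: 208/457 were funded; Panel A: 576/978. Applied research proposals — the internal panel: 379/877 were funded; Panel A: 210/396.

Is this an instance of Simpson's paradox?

No

Basic research: the internal panel 80/416 = 19.2%, Panel A 155/576 = 26.9% → Panel A
Infrastructure: the internal panel 345/566 = 61.0%, Panel A 400/589 = 67.9% → Panel A
Translational research: the internal panel 208/457 = 45.5%, Panel A 576/978 = 58.9% → Panel A
Applied research: the internal panel 379/877 = 43.2%, Panel A 210/396 = 53.0% → Panel A
Overall: the internal panel 1012/2316 = 43.7%, Panel A 1341/2539 = 52.8% → Panel A
Panel A wins overall and in every proposal group — no reversal.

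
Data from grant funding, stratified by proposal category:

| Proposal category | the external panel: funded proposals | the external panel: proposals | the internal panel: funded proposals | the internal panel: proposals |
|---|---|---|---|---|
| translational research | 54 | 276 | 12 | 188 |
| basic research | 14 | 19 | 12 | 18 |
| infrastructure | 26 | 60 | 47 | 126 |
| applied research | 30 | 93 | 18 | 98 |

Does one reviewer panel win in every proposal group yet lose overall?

No

Translational research: the external panel 54/276 = 19.6%, the internal panel 12/188 = 6.4% → the external panel
Basic research: the external panel 14/19 = 73.7%, the internal panel 12/18 = 66.7% → the external panel
Infrastructure: the external panel 26/60 = 43.3%, the internal panel 47/126 = 37.3% → the external panel
Applied research: the external panel 30/93 = 32.3%, the internal panel 18/98 = 18.4% → the external panel
Overall: the external panel 124/448 = 27.7%, the internal panel 89/430 = 20.7% → the external panel
The external panel wins overall and in every proposal group — no reversal.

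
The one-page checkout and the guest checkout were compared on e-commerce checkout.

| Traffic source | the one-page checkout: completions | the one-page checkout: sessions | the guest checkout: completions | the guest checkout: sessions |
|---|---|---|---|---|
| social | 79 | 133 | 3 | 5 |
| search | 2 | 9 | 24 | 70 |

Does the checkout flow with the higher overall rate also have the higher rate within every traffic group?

Social: the one-page checkout 79/133 = 59.4%, the guest checkout 3/5 = 60.0% → the guest checkout
Search: the one-page checkout 2/9 = 22.2%, the guest checkout 24/70 = 34.3% → the guest checkout
Overall: the one-page checkout 81/142 = 57.0%, the guest checkout 27/75 = 36.0% → the one-page checkout
The guest checkout wins each traffic group but the one-page checkout wins overall — the comparison reverses. The guest checkout's sessions skew toward search, which has a lower base rate.

No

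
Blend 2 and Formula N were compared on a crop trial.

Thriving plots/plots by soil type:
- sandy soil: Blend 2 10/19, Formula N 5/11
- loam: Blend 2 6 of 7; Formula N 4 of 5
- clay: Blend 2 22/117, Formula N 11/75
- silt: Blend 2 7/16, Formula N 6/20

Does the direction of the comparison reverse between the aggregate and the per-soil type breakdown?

No

Sandy soil: Blend 2 10/19 = 52.6%, Formula N 5/11 = 45.5% → Blend 2
Loam: Blend 2 6/7 = 85.7%, Formula N 4/5 = 80.0% → Blend 2
Clay: Blend 2 22/117 = 18.8%, Formula N 11/75 = 14.7% → Blend 2
Silt: Blend 2 7/16 = 43.8%, Formula N 6/20 = 30.0% → Blend 2
Overall: Blend 2 45/159 = 28.3%, Formula N 26/111 = 23.4% → Blend 2
Blend 2 wins overall and in every soil group — no reversal.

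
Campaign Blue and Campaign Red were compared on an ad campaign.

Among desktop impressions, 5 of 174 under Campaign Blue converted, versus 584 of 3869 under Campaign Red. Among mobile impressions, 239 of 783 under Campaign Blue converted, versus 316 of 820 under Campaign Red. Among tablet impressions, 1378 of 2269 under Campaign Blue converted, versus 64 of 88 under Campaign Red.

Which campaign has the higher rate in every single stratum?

Campaign Red

Desktop: Campaign Blue 5/174 = 2.9%, Campaign Red 584/3869 = 15.1% → Campaign Red
Mobile: Campaign Blue 239/783 = 30.5%, Campaign Red 316/820 = 38.5% → Campaign Red
Tablet: Campaign Blue 1378/2269 = 60.7%, Campaign Red 64/88 = 72.7% → Campaign Red
Campaign Red has the higher rate in all 3 groups.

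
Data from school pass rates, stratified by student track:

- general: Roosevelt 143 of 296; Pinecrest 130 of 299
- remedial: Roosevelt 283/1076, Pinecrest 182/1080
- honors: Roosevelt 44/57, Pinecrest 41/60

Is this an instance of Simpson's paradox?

No

General: Roosevelt 143/296 = 48.3%, Pinecrest 130/299 = 43.5% → Roosevelt
Remedial: Roosevelt 283/1076 = 26.3%, Pinecrest 182/1080 = 16.9% → Roosevelt
Honors: Roosevelt 44/57 = 77.2%, Pinecrest 41/60 = 68.3% → Roosevelt
Overall: Roosevelt 470/1429 = 32.9%, Pinecrest 353/1439 = 24.5% → Roosevelt
Roosevelt wins overall and in every student group — no reversal.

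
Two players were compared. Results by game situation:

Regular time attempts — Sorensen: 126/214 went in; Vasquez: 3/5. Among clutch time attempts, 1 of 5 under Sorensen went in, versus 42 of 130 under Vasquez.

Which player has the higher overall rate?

Regular time: Sorensen 126/214 = 58.9%, Vasquez 3/5 = 60.0% → Vasquez
Clutch time: Sorensen 1/5 = 20.0%, Vasquez 42/130 = 32.3% → Vasquez
Overall: Sorensen 127/219 = 58.0%, Vasquez 45/135 = 33.3% → Sorensen
(Vasquez wins every game group but Sorensen wins overall — Vasquez's attempts skew toward the low-rate clutch time group.)

Sorensen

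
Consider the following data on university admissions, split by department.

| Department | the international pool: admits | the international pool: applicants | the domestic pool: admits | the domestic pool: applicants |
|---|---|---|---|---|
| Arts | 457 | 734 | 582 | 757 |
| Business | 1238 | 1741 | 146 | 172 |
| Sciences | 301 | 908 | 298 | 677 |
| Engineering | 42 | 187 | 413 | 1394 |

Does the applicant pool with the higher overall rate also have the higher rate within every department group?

Arts: the international pool 457/734 = 62.3%, the domestic pool 582/757 = 76.9% → the domestic pool
Business: the international pool 1238/1741 = 71.1%, the domestic pool 146/172 = 84.9% → the domestic pool
Sciences: the international pool 301/908 = 33.1%, the domestic pool 298/677 = 44.0% → the domestic pool
Engineering: the international pool 42/187 = 22.5%, the domestic pool 413/1394 = 29.6% → the domestic pool
Overall: the international pool 2038/3570 = 57.1%, the domestic pool 1439/3000 = 48.0% → the international pool
The domestic pool wins each department group but the international pool wins overall — the comparison reverses. The domestic pool's applicants skew toward Engineering, which has a lower base rate.

No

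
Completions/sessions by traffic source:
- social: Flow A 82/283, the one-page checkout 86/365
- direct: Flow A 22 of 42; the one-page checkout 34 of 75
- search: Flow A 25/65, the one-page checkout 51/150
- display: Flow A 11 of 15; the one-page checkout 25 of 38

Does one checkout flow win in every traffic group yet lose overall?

No

Social: Flow A 82/283 = 29.0%, the one-page checkout 86/365 = 23.6% → Flow A
Direct: Flow A 22/42 = 52.4%, the one-page checkout 34/75 = 45.3% → Flow A
Search: Flow A 25/65 = 38.5%, the one-page checkout 51/150 = 34.0% → Flow A
Display: Flow A 11/15 = 73.3%, the one-page checkout 25/38 = 65.8% → Flow A
Overall: Flow A 140/405 = 34.6%, the one-page checkout 196/628 = 31.2% → Flow A
Flow A wins overall and in every traffic group — no reversal.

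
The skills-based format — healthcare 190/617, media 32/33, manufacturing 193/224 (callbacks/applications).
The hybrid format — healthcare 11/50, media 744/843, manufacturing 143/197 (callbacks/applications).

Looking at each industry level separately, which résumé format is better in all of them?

the skills-based format

Healthcare: the skills-based format 190/617 = 30.8%, the hybrid format 11/50 = 22.0% → the skills-based format
Media: the skills-based format 32/33 = 97.0%, the hybrid format 744/843 = 88.3% → the skills-based format
Manufacturing: the skills-based format 193/224 = 86.2%, the hybrid format 143/197 = 72.6% → the skills-based format
The skills-based format has the higher rate in all 3 groups.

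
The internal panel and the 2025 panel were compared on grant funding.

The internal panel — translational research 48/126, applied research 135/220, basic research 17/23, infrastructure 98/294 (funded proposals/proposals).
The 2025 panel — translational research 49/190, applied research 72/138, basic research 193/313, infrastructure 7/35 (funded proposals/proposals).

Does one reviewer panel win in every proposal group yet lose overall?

Yes

Translational research: the internal panel 48/126 = 38.1%, the 2025 panel 49/190 = 25.8% → the internal panel
Applied research: the internal panel 135/220 = 61.4%, the 2025 panel 72/138 = 52.2% → the internal panel
Basic research: the internal panel 17/23 = 73.9%, the 2025 panel 193/313 = 61.7% → the internal panel
Infrastructure: the internal panel 98/294 = 33.3%, the 2025 panel 7/35 = 20.0% → the internal panel
Overall: the internal panel 298/663 = 44.9%, the 2025 panel 321/676 = 47.5% → the 2025 panel
The internal panel wins each proposal group but the 2025 panel wins overall — the comparison reverses. The internal panel's proposals skew toward infrastructure, which has a lower base rate.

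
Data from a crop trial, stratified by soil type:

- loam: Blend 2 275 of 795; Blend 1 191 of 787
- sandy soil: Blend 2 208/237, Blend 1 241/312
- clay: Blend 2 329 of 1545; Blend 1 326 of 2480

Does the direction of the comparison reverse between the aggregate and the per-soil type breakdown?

Loam: Blend 2 275/795 = 34.6%, Blend 1 191/787 = 24.3% → Blend 2
Sandy soil: Blend 2 208/237 = 87.8%, Blend 1 241/312 = 77.2% → Blend 2
Clay: Blend 2 329/1545 = 21.3%, Blend 1 326/2480 = 13.1% → Blend 2
Overall: Blend 2 812/2577 = 31.5%, Blend 1 758/3579 = 21.2% → Blend 2
Blend 2 wins overall and in every soil group — no reversal.

No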